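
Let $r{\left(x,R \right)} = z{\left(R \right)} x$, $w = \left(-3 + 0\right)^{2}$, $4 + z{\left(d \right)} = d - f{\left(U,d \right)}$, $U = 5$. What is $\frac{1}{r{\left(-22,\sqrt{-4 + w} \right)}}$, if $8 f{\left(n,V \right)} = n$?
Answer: $\frac{148}{11539} + \frac{32 \sqrt{5}}{11539} \approx 0.019027$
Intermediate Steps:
$f{\left(n,V \right)} = \frac{n}{8}$
$z{\left(d \right)} = - \frac{37}{8} + d$ ($z{\left(d \right)} = -4 + \left(d - \frac{1}{8} \cdot 5\right) = -4 + \left(d - \frac{5}{8}\right) = -4 + \left(- \frac{5}{8} + d\right) = - \frac{37}{8} + d$)
$w = 9$ ($w = \left(-3\right)^{2} = 9$)
$r{\left(x,R \right)} = x \left(- \frac{37}{8} + R\right)$ ($r{\left(x,R \right)} = \left(- \frac{37}{8} + R\right) x = x \left(- \frac{37}{8} + R\right)$)
$\frac{1}{r{\left(-22,\sqrt{-4 + w} \right)}} = \frac{1}{\frac{1}{8} \left(-22\right) \left(-37 + 8 \sqrt{-4 + 9}\right)} = \frac{1}{\frac{1}{8} \left(-22\right) \left(-37 + 8 \sqrt{5}\right)} = \frac{1}{\frac{407}{4} - 22 \sqrt{5}}$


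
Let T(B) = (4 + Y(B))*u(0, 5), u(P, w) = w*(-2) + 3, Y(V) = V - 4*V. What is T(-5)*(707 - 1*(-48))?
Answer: -100415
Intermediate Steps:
Y(V) = -3*V
u(P, w) = 3 - 2*w (u(P, w) = -2*w + 3 = 3 - 2*w)
T(B) = -28 + 21*B (T(B) = (4 - 3*B)*(3 - 2*5) = (4 - 3*B)*(3 - 10) = (4 - 3*B)*(-7) = -28 + 21*B)
T(-5)*(707 - 1*(-48)) = (-28 + 21*(-5))*(707 - 1*(-48)) = (-28 - 105)*(707 + 48) = -133*755 = -100415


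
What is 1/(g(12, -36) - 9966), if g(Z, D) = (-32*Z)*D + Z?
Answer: 1/3870 ≈ 0.00025840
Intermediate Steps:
g(Z, D) = Z - 32*D*Z (g(Z, D) = -32*D*Z + Z = Z - 32*D*Z)
1/(g(12, -36) - 9966) = 1/(12*(1 - 32*(-36)) - 9966) = 1/(12*(1 + 1152) - 9966) = 1/(12*1153 - 9966) = 1/(13836 - 9966) = 1/3870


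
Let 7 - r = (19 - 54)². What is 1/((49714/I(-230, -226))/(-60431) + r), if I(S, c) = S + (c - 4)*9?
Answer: -9927950/12092239549 ≈ -0.00082102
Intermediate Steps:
I(S, c) = -36 + S + 9*c (I(S, c) = S + (-4 + c)*9 = S + (-36 + 9*c) = -36 + S + 9*c)
r = -1218 (r = 7 - (19 - 54)² = 7 - 1*(-35)² = 7 - 1*1225 = 7 - 1225 = -1218)
1/((49714/I(-230, -226))/(-60431) + r) = 1/((49714/(-36 - 230 + 9*(-226)))/(-60431) - 1218) = 1/((49714/(-36 - 230 - 2034))*(-1/60431) - 1218) = 1/((49714/(-2300))*(-1/60431) - 1218) = 1/((49714*(-1/2300))*(-1/60431) - 1218) = 1/(-24857/1150*(-1/60431) - 1218) = 1/(3551/9927950 - 1218) = 1/(-12092239549/9927950) = -9927950/12092239549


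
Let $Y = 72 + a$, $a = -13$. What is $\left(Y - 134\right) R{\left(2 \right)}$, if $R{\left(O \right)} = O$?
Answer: $-150$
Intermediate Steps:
$Y = 59$ ($Y = 72 - 13 = 59$)
$\left(Y - 134\right) R{\left(2 \right)} = \left(59 - 134\right) 2 = \left(-75\right) 2 = -150$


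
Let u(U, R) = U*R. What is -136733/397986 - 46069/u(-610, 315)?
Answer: -661535743/6372750825 ≈ -0.10381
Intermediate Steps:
u(U, R) = R*U
-136733/397986 - 46069/u(-610, 315) = -136733/397986 - 46069/(315*(-610)) = -136733*1/397986 - 46069/(-192150) = -136733/397986 - 46069*(-1/192150) = -136733/397986 + 46069/192150 = -661535743/6372750825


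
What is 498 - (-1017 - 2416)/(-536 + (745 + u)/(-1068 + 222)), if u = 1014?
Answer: 223792752/455215 ≈ 491.62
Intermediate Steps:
498 - (-1017 - 2416)/(-536 + (745 + u)/(-1068 + 222)) = 498 - (-1017 - 2416)/(-536 + (745 + 1014)/(-1068 + 222)) = 498 - (-3433)/(-536 + 1759/(-846)) = 498 - (-3433)/(-536 + 1759*(-1/846)) = 498 - (-3433)/(-536 - 1759/846) = 498 - (-3433)/(-455215/846) = 498 - (-3433)*(-846)/455215 = 498 - 1*2904318/455215 = 498 - 2904318/455215 = 223792752/455215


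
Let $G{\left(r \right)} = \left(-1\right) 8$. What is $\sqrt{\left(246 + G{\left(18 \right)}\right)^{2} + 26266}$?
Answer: $\sqrt{82910} \approx 287.94$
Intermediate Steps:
$G{\left(r \right)} = -8$
$\sqrt{\left(246 + G{\left(18 \right)}\right)^{2} + 26266} = \sqrt{\left(246 - 8\right)^{2} + 26266} = \sqrt{238^{2} + 26266} = \sqrt{56644 + 26266} = \sqrt{82910}$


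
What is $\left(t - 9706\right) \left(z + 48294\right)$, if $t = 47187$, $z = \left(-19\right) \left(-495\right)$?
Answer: $2162616219$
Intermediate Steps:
$z = 9405$
$\left(t - 9706\right) \left(z + 48294\right) = \left(47187 - 9706\right) \left(9405 + 48294\right) = 37481 \cdot 57699 = 2162616219$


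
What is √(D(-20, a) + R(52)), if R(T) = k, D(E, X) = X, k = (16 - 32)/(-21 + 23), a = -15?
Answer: I*√23 ≈ 4.7958*I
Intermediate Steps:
k = -8 (k = -16/2 = -16*½ = -8)
R(T) = -8
√(D(-20, a) + R(52)) = √(-15 - 8) = √(-23) = I*√23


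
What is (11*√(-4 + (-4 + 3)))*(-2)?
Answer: -22*I*√5 ≈ -49.193*I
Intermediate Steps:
(11*√(-4 + (-4 + 3)))*(-2) = (11*√(-4 - 1))*(-2) = (11*√(-5))*(-2) = (11*(I*√5))*(-2) = (11*I*√5)*(-2) = -22*I*√5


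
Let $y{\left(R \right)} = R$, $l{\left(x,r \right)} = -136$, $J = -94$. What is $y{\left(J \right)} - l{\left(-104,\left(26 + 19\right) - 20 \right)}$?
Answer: $42$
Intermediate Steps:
$y{\left(J \right)} - l{\left(-104,\left(26 + 19\right) - 20 \right)} = -94 - -136 = -94 + 136 = 42$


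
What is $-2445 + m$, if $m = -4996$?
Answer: $-7441$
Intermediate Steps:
$-2445 + m = -2445 - 4996 = -7441$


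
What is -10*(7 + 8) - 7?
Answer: -157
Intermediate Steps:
-10*(7 + 8) - 7 = -10*15 - 7 = -150 - 7 = -157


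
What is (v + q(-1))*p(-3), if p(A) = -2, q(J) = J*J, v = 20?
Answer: -42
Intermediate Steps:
q(J) = J**2
(v + q(-1))*p(-3) = (20 + (-1)**2)*(-2) = (20 + 1)*(-2) = 21*(-2) = -42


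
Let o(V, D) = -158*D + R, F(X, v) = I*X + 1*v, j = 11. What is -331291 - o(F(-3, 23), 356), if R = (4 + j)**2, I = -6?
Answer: -275268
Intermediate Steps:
R = 225 (R = (4 + 11)**2 = 15**2 = 225)
F(X, v) = v - 6*X (F(X, v) = -6*X + 1*v = -6*X + v = v - 6*X)
o(V, D) = 225 - 158*D (o(V, D) = -158*D + 225 = 225 - 158*D)
-331291 - o(F(-3, 23), 356) = -331291 - (225 - 158*356) = -331291 - (225 - 56248) = -331291 - 1*(-56023) = -331291 + 56023 = -275268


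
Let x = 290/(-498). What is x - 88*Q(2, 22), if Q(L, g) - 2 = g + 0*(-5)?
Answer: -526033/249 ≈ -2112.6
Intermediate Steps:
Q(L, g) = 2 + g (Q(L, g) = 2 + (g + 0*(-5)) = 2 + (g + 0) = 2 + g)
x = -145/249 (x = 290*(-1/498) = -145/249 ≈ -0.58233)
x - 88*Q(2, 22) = -145/249 - 88*(2 + 22) = -145/249 - 88*24 = -145/249 - 2112 = -526033/249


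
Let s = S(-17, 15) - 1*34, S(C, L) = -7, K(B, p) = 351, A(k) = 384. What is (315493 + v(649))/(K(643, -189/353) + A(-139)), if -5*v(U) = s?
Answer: 32194/75 ≈ 429.25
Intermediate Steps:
s = -41 (s = -7 - 1*34 = -7 - 34 = -41)
v(U) = 41/5 (v(U) = -⅕*(-41) = 41/5)
(315493 + v(649))/(K(643, -189/353) + A(-139)) = (315493 + 41/5)/(351 + 384) = (1577506/5)/735 = (1577506/5)*(1/735) = 32194/75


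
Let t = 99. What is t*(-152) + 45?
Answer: -15003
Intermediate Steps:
t*(-152) + 45 = 99*(-152) + 45 = -15048 + 45 = -15003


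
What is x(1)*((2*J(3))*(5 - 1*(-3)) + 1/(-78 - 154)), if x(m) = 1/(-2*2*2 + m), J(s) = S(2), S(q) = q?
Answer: -7423/1624 ≈ -4.5708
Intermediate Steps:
J(s) = 2
x(m) = 1/(-8 + m) (x(m) = 1/(-4*2 + m) = 1/(-8 + m))
x(1)*((2*J(3))*(5 - 1*(-3)) + 1/(-78 - 154)) = ((2*2)*(5 - 1*(-3)) + 1/(-78 - 154))/(-8 + 1) = (4*(5 + 3) + 1/(-232))/(-7) = -(4*8 - 1/232)/7 = -(32 - 1/232)/7 = -⅐*7423/232 = -7423/1624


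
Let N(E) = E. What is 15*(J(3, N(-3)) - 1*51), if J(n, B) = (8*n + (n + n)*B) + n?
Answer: -630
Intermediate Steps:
J(n, B) = 9*n + 2*B*n (J(n, B) = (8*n + (2*n)*B) + n = (8*n + 2*B*n) + n = 9*n + 2*B*n)
15*(J(3, N(-3)) - 1*51) = 15*(3*(9 + 2*(-3)) - 1*51) = 15*(3*(9 - 6) - 51) = 15*(3*3 - 51) = 15*(9 - 51) = 15*(-42) = -630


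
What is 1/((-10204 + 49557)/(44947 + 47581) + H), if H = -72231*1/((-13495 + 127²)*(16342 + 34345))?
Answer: 2058895397104/874553041001 ≈ 2.3542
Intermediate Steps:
H = -24077/44503186 (H = -72231*1/(50687*(-13495 + 16129)) = -72231/(2634*50687) = -72231/133509558 = -72231*1/133509558 = -24077/44503186 ≈ -0.00054102)
1/((-10204 + 49557)/(44947 + 47581) + H) = 1/((-10204 + 49557)/(44947 + 47581) - 24077/44503186) = 1/(39353/92528 - 24077/44503186) = 1/(874553041001/2058895397104) = 2058895397104/874553041001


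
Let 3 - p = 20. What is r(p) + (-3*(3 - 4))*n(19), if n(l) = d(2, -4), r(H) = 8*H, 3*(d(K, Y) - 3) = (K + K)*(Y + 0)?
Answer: -143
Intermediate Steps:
p = -17 (p = 3 - 1*20 = 3 - 20 = -17)
d(K, Y) = 3 + 2*K*Y/3 (d(K, Y) = 3 + ((K + K)*(Y + 0))/3 = 3 + ((2*K)*Y)/3 = 3 + (2*K*Y)/3 = 3 + 2*K*Y/3)
n(l) = -7/3 (n(l) = 3 + (⅔)*2*(-4) = 3 - 16/3 = -7/3)
r(p) + (-3*(3 - 4))*n(19) = 8*(-17) - 3*(3 - 4)*(-7/3) = -136 - 3*(-1)*(-7/3) = -136 + 3*(-7/3) = -136 - 7 = -143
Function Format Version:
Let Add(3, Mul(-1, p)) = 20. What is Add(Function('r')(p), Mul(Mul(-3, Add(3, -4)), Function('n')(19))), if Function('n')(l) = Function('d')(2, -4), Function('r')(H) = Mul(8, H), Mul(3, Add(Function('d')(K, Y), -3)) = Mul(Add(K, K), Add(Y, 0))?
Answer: -143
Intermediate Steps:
p = -17 (p = Add(3, Mul(-1, 20)) = Add(3, -20) = -17)
Function('d')(K, Y) = Add(3, Mul(Rational(2, 3), K, Y)) (Function('d')(K, Y) = Add(3, Mul(Rational(1, 3), Mul(Add(K, K), Add(Y, 0)))) = Add(3, Mul(Rational(1, 3), Mul(Mul(2, K), Y))) = Add(3, Mul(Rational(1, 3), Mul(2, K, Y))) = Add(3, Mul(Rational(2, 3), K, Y)))
Function('n')(l) = Rational(-7, 3) (Function('n')(l) = Add(3, Mul(Rational(2, 3), 2, -4)) = Add(3, Rational(-16, 3)) = Rational(-7, 3))
Add(Function('r')(p), Mul(Mul(-3, Add(3, -4)), Function('n')(19))) = Add(Mul(8, -17), Mul(Mul(-3, Add(3, -4)), Rational(-7, 3))) = Add(-136, Mul(Mul(-3, -1), Rational(-7, 3))) = Add(-136, Mul(3, Rational(-7, 3))) = Add(-136, -7) = -143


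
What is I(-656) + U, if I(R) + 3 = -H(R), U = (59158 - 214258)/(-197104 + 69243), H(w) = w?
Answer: 83648333/127861 ≈ 654.21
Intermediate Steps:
U = 155100/127861 (U = -155100/(-127861) = -155100*(-1/127861) = 155100/127861 ≈ 1.2130)
I(R) = -3 - R
I(-656) + U = (-3 - 1*(-656)) + 155100/127861 = (-3 + 656) + 155100/127861 = 653 + 155100/127861 = 83648333/127861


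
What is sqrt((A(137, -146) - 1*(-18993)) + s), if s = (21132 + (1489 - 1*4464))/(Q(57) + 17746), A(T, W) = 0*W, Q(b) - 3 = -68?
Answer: sqrt(5937870168590)/17681 ≈ 137.82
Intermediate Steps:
Q(b) = -65 (Q(b) = 3 - 68 = -65)
A(T, W) = 0
s = 18157/17681 (s = (21132 + (1489 - 1*4464))/(-65 + 17746) = (21132 + (1489 - 4464))/17681 = (21132 - 2975)*(1/17681) = 18157*(1/17681) = 18157/17681 ≈ 1.0269)
sqrt((A(137, -146) - 1*(-18993)) + s) = sqrt((0 - 1*(-18993)) + 18157/17681) = sqrt((0 + 18993) + 18157/17681) = sqrt(18993 + 18157/17681) = sqrt(335833390/17681) = sqrt(5937870168590)/17681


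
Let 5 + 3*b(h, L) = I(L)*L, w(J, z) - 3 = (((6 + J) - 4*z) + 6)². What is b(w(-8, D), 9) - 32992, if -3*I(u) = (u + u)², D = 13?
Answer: -99953/3 ≈ -33318.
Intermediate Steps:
I(u) = -4*u²/3 (I(u) = -(u + u)²/3 = -4*u²/3)
w(J, z) = 3 + (12 + J - 4*z)² (w(J, z) = 3 + (((6 + J) - 4*z) + 6)² = 3 + ((6 + J - 4*z) + 6)² = 3 + (12 + J - 4*z)²)
b(h, L) = -5/3 - 4*L³/9 (b(h, L) = -5/3 + ((-4*L²/3)*L)/3 = -5/3 + (-4*L³/3)/3 = -5/3 - 4*L³/9)
b(w(-8, D), 9) - 32992 = (-5/3 - 4/9*9³) - 32992 = (-5/3 - 4/9*729) - 32992 = (-5/3 - 324) - 32992 = -977/3 - 32992 = -99953/3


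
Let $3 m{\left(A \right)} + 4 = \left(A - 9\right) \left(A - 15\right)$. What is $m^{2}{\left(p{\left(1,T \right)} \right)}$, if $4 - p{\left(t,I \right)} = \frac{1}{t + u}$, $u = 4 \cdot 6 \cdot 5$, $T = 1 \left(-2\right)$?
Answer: $\frac{560443882384}{1929229929} \approx 290.5$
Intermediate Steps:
$T = -2$
$u = 120$ ($u = 24 \cdot 5 = 120$)
$p{\left(t,I \right)} = 4 - \frac{1}{120 + t}$ ($p{\left(t,I \right)} = 4 - \frac{1}{t + 120} = 4 - \frac{1}{120 + t}$)
$m{\left(A \right)} = - \frac{4}{3} + \frac{\left(-15 + A\right) \left(-9 + A\right)}{3}$ ($m{\left(A \right)} = - \frac{4}{3} + \frac{\left(A - 9\right) \left(A - 15\right)}{3} = - \frac{4}{3} + \frac{\left(-9 + A\right) \left(-15 + A\right)}{3} = - \frac{4}{3} + \frac{\left(-15 + A\right) \left(-9 + A\right)}{3}$)
$m^{2}{\left(p{\left(1,T \right)} \right)} = \left(\frac{131}{3} - 8 \frac{479 + 4 \cdot 1}{120 + 1} + \frac{\left(\frac{479 + 4 \cdot 1}{120 + 1}\right)^{2}}{3}\right)^{2} = \left(\frac{131}{3} - 8 \frac{479 + 4}{121} + \frac{\left(\frac{479 + 4}{121}\right)^{2}}{3}\right)^{2} = \left(\frac{131}{3} - 8 \cdot \frac{1}{121} \cdot 483 + \frac{\left(\frac{1}{121} \cdot 483\right)^{2}}{3}\right)^{2} = \left(\frac{131}{3} - \frac{3864}{121} + \frac{\left(\frac{483}{121}\right)^{2}}{3}\right)^{2} = \left(\frac{131}{3} - \frac{3864}{121} + \frac{1}{3} \cdot \frac{233289}{14641}\right)^{2} = \left(\frac{131}{3} - \frac{3864}{121} + \frac{77763}{14641}\right)^{2} = \left(\frac{748628}{43923}\right)^{2} = \frac{560443882384}{1929229929}$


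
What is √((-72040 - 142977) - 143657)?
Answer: I*√358674 ≈ 598.89*I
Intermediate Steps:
√((-72040 - 142977) - 143657) = √(-215017 - 143657) = √(-358674) = I*√358674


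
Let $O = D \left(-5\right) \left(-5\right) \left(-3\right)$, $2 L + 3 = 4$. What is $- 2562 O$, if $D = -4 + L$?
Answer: $-672525$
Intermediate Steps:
$L = \frac{1}{2}$ ($L = - \frac{3}{2} + \frac{1}{2} \cdot 4 = - \frac{3}{2} + 2 = \frac{1}{2} \approx 0.5$)
$D = - \frac{7}{2}$ ($D = -4 + \frac{1}{2} = - \frac{7}{2} \approx -3.5$)
$O = \frac{525}{2}$ ($O = - \frac{7 \left(-5\right) \left(-5\right) \left(-3\right)}{2} = - \frac{7 \cdot 25 \left(-3\right)}{2} = \left(- \frac{7}{2}\right) \left(-75\right) = \frac{525}{2} \approx 262.5$)
$- 2562 O = \left(-2562\right) \frac{525}{2} = -672525$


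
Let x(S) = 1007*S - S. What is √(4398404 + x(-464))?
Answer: 2*√982905 ≈ 1982.8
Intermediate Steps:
x(S) = 1006*S
√(4398404 + x(-464)) = √(4398404 + 1006*(-464)) = √(4398404 - 466784) = √3931620 = 2*√982905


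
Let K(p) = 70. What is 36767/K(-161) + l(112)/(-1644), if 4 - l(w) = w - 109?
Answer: 30222439/57540 ≈ 525.24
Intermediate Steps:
l(w) = 113 - w (l(w) = 4 - (w - 109) = 4 - (-109 + w) = 4 + (109 - w) = 113 - w)
36767/K(-161) + l(112)/(-1644) = 36767/70 + (113 - 1*112)/(-1644) = 36767*(1/70) + (113 - 112)*(-1/1644) = 36767/70 + 1*(-1/1644) = 36767/70 - 1/1644 = 30222439/57540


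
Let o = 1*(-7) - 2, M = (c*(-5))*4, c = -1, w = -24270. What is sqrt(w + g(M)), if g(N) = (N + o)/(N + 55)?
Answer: I*sqrt(5460717)/15 ≈ 155.79*I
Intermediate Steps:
M = 20 (M = -1*(-5)*4 = 5*4 = 20)
o = -9 (o = -7 - 2 = -9)
g(N) = (-9 + N)/(55 + N) (g(N) = (N - 9)/(N + 55) = (-9 + N)/(55 + N))
sqrt(w + g(M)) = sqrt(-24270 + (-9 + 20)/(55 + 20)) = sqrt(-24270 + 11/75) = sqrt(-1820239/75) = I*sqrt(5460717)/15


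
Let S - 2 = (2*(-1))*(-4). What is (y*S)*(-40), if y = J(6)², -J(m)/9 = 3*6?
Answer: -10497600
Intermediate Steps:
S = 10 (S = 2 + (2*(-1))*(-4) = 2 - 2*(-4) = 2 + 8 = 10)
J(m) = -162 (J(m) = -27*6 = -9*18 = -162)
y = 26244 (y = (-162)² = 26244)
(y*S)*(-40) = (26244*10)*(-40) = 262440*(-40) = -10497600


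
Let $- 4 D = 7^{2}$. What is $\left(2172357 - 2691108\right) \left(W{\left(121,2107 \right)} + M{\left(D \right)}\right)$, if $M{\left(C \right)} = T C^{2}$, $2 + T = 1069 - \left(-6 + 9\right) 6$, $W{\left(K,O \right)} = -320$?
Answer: $- \frac{1303895682279}{16} \approx -8.1493 \cdot 10^{10}$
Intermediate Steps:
$D = - \frac{49}{4}$ ($D = - \frac{7^{2}}{4} = \left(- \frac{1}{4}\right) 49 = - \frac{49}{4} \approx -12.25$)
$T = 1049$ ($T = -2 + \left(1069 - \left(-6 + 9\right) 6\right) = -2 + \left(1069 - 3 \cdot 6\right) = -2 + \left(1069 - 18\right) = -2 + 1051 = 1049$)
$M{\left(C \right)} = 1049 C^{2}$
$\left(2172357 - 2691108\right) \left(W{\left(121,2107 \right)} + M{\left(D \right)}\right) = \left(2172357 - 2691108\right) \left(-320 + 1049 \left(- \frac{49}{4}\right)^{2}\right) = - 518751 \left(-320 + 1049 \cdot \frac{2401}{16}\right) = - 518751 \left(-320 + \frac{2518649}{16}\right) = \left(-518751\right) \frac{2513529}{16} = - \frac{1303895682279}{16}$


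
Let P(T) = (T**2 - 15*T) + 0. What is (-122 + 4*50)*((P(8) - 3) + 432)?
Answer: 29094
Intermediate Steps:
P(T) = T**2 - 15*T
(-122 + 4*50)*((P(8) - 3) + 432) = (-122 + 4*50)*((8*(-15 + 8) - 3) + 432) = (-122 + 200)*((8*(-7) - 3) + 432) = 78*((-56 - 3) + 432) = 78*(-59 + 432) = 78*373 = 29094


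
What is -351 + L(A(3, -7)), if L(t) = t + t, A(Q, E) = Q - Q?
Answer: -351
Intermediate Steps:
A(Q, E) = 0
L(t) = 2*t
-351 + L(A(3, -7)) = -351 + 2*0 = -351 + 0 = -351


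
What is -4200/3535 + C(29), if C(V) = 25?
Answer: 2405/101 ≈ 23.812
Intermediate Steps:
-4200/3535 + C(29) = -4200/3535 + 25 = -4200*1/3535 + 25 = -120/101 + 25 = 2405/101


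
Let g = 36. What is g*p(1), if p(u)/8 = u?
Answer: 288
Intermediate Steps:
p(u) = 8*u
g*p(1) = 36*(8*1) = 36*8 = 288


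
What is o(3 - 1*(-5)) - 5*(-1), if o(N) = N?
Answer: 13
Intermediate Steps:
o(3 - 1*(-5)) - 5*(-1) = (3 - 1*(-5)) - 5*(-1) = (3 + 5) + 5 = 8 + 5 = 13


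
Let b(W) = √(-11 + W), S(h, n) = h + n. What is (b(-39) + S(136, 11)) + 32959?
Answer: 33106 + 5*I*√2 ≈ 33106.0 + 7.0711*I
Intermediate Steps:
(b(-39) + S(136, 11)) + 32959 = (√(-11 - 39) + (136 + 11)) + 32959 = (√(-50) + 147) + 32959 = (5*I*√2 + 147) + 32959 = (147 + 5*I*√2) + 32959 = 33106 + 5*I*√2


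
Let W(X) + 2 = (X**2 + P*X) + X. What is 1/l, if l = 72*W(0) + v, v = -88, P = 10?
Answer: -1/232 ≈ -0.0043103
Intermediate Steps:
W(X) = -2 + X**2 + 11*X (W(X) = -2 + ((X**2 + 10*X) + X) = -2 + (X**2 + 11*X) = -2 + X**2 + 11*X)
l = -232 (l = 72*(-2 + 0**2 + 11*0) - 88 = 72*(-2 + 0 + 0) - 88 = 72*(-2) - 88 = -144 - 88 = -232)
1/l = 1/(-232) = -1/232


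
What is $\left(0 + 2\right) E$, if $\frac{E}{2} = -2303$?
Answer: $-9212$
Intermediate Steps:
$E = -4606$ ($E = 2 \left(-2303\right) = -4606$)
$\left(0 + 2\right) E = \left(0 + 2\right) \left(-4606\right) = 2 \left(-4606\right) = -9212$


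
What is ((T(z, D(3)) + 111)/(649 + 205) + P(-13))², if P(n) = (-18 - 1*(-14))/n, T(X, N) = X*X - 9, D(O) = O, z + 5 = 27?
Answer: 30437289/30813601 ≈ 0.98779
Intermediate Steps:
z = 22 (z = -5 + 27 = 22)
T(X, N) = -9 + X² (T(X, N) = X² - 9 = -9 + X²)
P(n) = -4/n (P(n) = (-18 + 14)/n = -4/n)
((T(z, D(3)) + 111)/(649 + 205) + P(-13))² = (((-9 + 22²) + 111)/(649 + 205) - 4/(-13))² = (((-9 + 484) + 111)/854 - 4*(-1/13))² = ((475 + 111)*(1/854) + 4/13)² = (586*(1/854) + 4/13)² = (293/427 + 4/13)² = (5517/5551)² = 30437289/30813601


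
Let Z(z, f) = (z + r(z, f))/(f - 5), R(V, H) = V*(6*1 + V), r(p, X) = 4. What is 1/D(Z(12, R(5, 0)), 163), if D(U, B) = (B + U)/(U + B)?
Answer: 1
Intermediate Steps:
R(V, H) = V*(6 + V)
Z(z, f) = (4 + z)/(-5 + f) (Z(z, f) = (z + 4)/(f - 5) = (4 + z)/(-5 + f))
D(U, B) = 1 (D(U, B) = (B + U)/(B + U) = 1)
1/D(Z(12, R(5, 0)), 163) = 1/1 = 1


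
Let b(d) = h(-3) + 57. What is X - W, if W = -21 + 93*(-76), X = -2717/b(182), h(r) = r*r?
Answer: 42287/6 ≈ 7047.8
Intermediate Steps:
h(r) = r**2
b(d) = 66 (b(d) = (-3)**2 + 57 = 9 + 57 = 66)
X = -247/6 (X = -2717/66 = -2717*1/66 = -247/6 ≈ -41.167)
W = -7089 (W = -21 - 7068 = -7089)
X - W = -247/6 - 1*(-7089) = -247/6 + 7089 = 42287/6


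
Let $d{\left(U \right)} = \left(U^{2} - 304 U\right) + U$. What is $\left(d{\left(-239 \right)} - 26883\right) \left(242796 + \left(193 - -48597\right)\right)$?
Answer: $29932760830$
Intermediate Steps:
$d{\left(U \right)} = U^{2} - 303 U$
$\left(d{\left(-239 \right)} - 26883\right) \left(242796 + \left(193 - -48597\right)\right) = \left(- 239 \left(-303 - 239\right) - 26883\right) \left(242796 + \left(193 - -48597\right)\right) = \left(\left(-239\right) \left(-542\right) - 26883\right) \left(242796 + \left(193 + 48597\right)\right) = \left(129538 - 26883\right) \left(242796 + 48790\right) = 102655 \cdot 291586 = 29932760830$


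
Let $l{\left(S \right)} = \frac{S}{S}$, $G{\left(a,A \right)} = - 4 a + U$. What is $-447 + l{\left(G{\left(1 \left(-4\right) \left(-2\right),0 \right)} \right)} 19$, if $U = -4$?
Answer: $-428$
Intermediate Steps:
$G{\left(a,A \right)} = -4 - 4 a$ ($G{\left(a,A \right)} = - 4 a - 4 = -4 - 4 a$)
$l{\left(S \right)} = 1$
$-447 + l{\left(G{\left(1 \left(-4\right) \left(-2\right),0 \right)} \right)} 19 = -447 + 1 \cdot 19 = -447 + 19 = -428$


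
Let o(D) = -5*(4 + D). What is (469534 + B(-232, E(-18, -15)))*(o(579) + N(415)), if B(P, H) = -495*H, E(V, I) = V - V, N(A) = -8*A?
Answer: -2927544490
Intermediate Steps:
o(D) = -20 - 5*D
E(V, I) = 0
(469534 + B(-232, E(-18, -15)))*(o(579) + N(415)) = (469534 - 495*0)*((-20 - 5*579) - 8*415) = (469534 + 0)*((-20 - 2895) - 3320) = 469534*(-2915 - 3320) = 469534*(-6235) = -2927544490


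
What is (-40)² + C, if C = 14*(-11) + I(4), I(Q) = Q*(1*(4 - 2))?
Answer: 1454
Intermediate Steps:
I(Q) = 2*Q (I(Q) = Q*(1*2) = Q*2 = 2*Q)
C = -146 (C = 14*(-11) + 2*4 = -154 + 8 = -146)
(-40)² + C = (-40)² - 146 = 1600 - 146 = 1454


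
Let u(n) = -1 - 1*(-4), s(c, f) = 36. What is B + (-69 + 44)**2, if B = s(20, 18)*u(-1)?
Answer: 733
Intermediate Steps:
u(n) = 3 (u(n) = -1 + 4 = 3)
B = 108 (B = 36*3 = 108)
B + (-69 + 44)**2 = 108 + (-69 + 44)**2 = 108 + (-25)**2 = 108 + 625 = 733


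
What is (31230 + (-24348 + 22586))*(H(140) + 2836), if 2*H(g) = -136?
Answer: 81567424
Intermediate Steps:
H(g) = -68 (H(g) = (½)*(-136) = -68)
(31230 + (-24348 + 22586))*(H(140) + 2836) = (31230 + (-24348 + 22586))*(-68 + 2836) = (31230 - 1762)*2768 = 29468*2768 = 81567424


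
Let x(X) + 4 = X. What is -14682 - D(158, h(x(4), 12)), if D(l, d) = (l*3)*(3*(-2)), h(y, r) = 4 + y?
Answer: -11838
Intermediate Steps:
x(X) = -4 + X
D(l, d) = -18*l (D(l, d) = (3*l)*(-6) = -18*l)
-14682 - D(158, h(x(4), 12)) = -14682 - (-18)*158 = -14682 - 1*(-2844) = -14682 + 2844 = -11838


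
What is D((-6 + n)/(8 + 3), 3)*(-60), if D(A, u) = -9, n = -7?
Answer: 540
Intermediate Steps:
D((-6 + n)/(8 + 3), 3)*(-60) = -9*(-60) = 540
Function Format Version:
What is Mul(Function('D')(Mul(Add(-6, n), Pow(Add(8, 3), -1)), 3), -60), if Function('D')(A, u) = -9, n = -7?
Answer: 540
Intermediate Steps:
Mul(Function('D')(Mul(Add(-6, n), Pow(Add(8, 3), -1)), 3), -60) = Mul(-9, -60) = 540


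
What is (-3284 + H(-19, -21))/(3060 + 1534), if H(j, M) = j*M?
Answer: -2885/4594 ≈ -0.62799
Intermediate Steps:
H(j, M) = M*j
(-3284 + H(-19, -21))/(3060 + 1534) = (-3284 - 21*(-19))/(3060 + 1534) = (-3284 + 399)/4594 = -2885*1/4594 = -2885/4594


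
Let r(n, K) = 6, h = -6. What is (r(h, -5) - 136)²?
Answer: 16900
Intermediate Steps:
(r(h, -5) - 136)² = (6 - 136)² = (-130)² = 16900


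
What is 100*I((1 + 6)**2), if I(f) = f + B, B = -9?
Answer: 4000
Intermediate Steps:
I(f) = -9 + f (I(f) = f - 9 = -9 + f)
100*I((1 + 6)**2) = 100*(-9 + (1 + 6)**2) = 100*(-9 + 7**2) = 100*(-9 + 49) = 100*40 = 4000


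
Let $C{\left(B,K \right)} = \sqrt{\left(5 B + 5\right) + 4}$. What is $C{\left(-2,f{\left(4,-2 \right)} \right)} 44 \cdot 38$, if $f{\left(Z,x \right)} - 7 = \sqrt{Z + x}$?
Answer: $1672 i \approx 1672.0 i$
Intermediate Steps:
$f{\left(Z,x \right)} = 7 + \sqrt{Z + x}$
$C{\left(B,K \right)} = \sqrt{9 + 5 B}$ ($C{\left(B,K \right)} = \sqrt{\left(5 + 5 B\right) + 4} = \sqrt{9 + 5 B}$)
$C{\left(-2,f{\left(4,-2 \right)} \right)} 44 \cdot 38 = \sqrt{9 + 5 \left(-2\right)} 44 \cdot 38 = \sqrt{9 - 10} \cdot 44 \cdot 38 = \sqrt{-1} \cdot 44 \cdot 38 = i 44 \cdot 38 = 44 i 38 = 1672 i$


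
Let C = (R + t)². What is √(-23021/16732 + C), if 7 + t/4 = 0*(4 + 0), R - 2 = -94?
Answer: √1007759069557/8366 ≈ 119.99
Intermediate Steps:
R = -92 (R = 2 - 94 = -92)
t = -28 (t = -28 + 4*(0*(4 + 0)) = -28 + 4*(0*4) = -28 + 4*0 = -28 + 0 = -28)
C = 14400 (C = (-92 - 28)² = (-120)² = 14400)
√(-23021/16732 + C) = √(-23021/16732 + 14400) = √(240917779/16732) = √1007759069557/8366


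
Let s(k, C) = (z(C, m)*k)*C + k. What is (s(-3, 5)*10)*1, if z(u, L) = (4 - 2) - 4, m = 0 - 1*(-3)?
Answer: 270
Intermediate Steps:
m = 3 (m = 0 + 3 = 3)
z(u, L) = -2 (z(u, L) = 2 - 4 = -2)
s(k, C) = k - 2*C*k (s(k, C) = (-2*k)*C + k = -2*C*k + k = k - 2*C*k)
(s(-3, 5)*10)*1 = (-3*(1 - 2*5)*10)*1 = (-3*(1 - 10)*10)*1 = (-3*(-9)*10)*1 = (27*10)*1 = 270*1 = 270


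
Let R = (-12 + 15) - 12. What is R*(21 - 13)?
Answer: -72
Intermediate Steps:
R = -9 (R = 3 - 12 = -9)
R*(21 - 13) = -9*(21 - 13) = -9*8 = -72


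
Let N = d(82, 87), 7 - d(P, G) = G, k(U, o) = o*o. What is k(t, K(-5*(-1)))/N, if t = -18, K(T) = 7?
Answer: -49/80 ≈ -0.61250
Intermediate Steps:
k(U, o) = o²
d(P, G) = 7 - G
N = -80 (N = 7 - 1*87 = 7 - 87 = -80)
k(t, K(-5*(-1)))/N = 7²/(-80) = 49*(-1/80) = -49/80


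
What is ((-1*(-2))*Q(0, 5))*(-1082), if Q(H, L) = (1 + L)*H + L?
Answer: -10820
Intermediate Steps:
Q(H, L) = L + H*(1 + L) (Q(H, L) = H*(1 + L) + L = L + H*(1 + L))
((-1*(-2))*Q(0, 5))*(-1082) = ((-1*(-2))*(0 + 5 + 0*5))*(-1082) = (2*(0 + 5 + 0))*(-1082) = (2*5)*(-1082) = 10*(-1082) = -10820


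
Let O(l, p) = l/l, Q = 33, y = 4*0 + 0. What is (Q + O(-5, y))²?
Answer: 1156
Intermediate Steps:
y = 0 (y = 0 + 0 = 0)
O(l, p) = 1
(Q + O(-5, y))² = (33 + 1)² = 34² = 1156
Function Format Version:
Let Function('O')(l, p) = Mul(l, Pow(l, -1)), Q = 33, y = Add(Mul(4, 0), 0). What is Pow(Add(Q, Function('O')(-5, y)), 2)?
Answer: 1156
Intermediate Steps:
y = 0 (y = Add(0, 0) = 0)
Function('O')(l, p) = 1
Pow(Add(Q, Function('O')(-5, y)), 2) = Pow(Add(33, 1), 2) = Pow(34, 2) = 1156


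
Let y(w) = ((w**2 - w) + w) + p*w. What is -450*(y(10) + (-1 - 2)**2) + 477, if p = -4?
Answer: -30573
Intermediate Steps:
y(w) = w**2 - 4*w (y(w) = ((w**2 - w) + w) - 4*w = w**2 - 4*w)
-450*(y(10) + (-1 - 2)**2) + 477 = -450*(10*(-4 + 10) + (-1 - 2)**2) + 477 = -450*(10*6 + (-3)**2) + 477 = -450*(60 + 9) + 477 = -450*69 + 477 = -31050 + 477 = -30573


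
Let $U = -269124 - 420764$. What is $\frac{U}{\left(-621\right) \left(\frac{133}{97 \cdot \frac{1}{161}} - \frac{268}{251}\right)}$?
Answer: $\frac{16796703136}{3321522207} \approx 5.0569$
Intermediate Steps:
$U = -689888$ ($U = -269124 - 420764 = -689888$)
$\frac{U}{\left(-621\right) \left(\frac{133}{97 \cdot \frac{1}{161}} - \frac{268}{251}\right)} = - \frac{689888}{\left(-621\right) \left(\frac{133}{97 \cdot \frac{1}{161}} - \frac{268}{251}\right)} = - \frac{689888}{\left(-621\right) \left(\frac{133}{\frac{97}{161}} - \frac{268}{251}\right)} = - \frac{689888}{\left(-621\right) \left(133 \cdot \frac{161}{97} - \frac{268}{251}\right)} = - \frac{689888}{\left(-621\right) \left(\frac{21413}{97} - \frac{268}{251}\right)} = - \frac{689888}{\left(-621\right) \frac{5348667}{24347}} = - \frac{689888}{- \frac{3321522207}{24347}} = \left(-689888\right) \left(- \frac{24347}{3321522207}\right) = \frac{16796703136}{3321522207}$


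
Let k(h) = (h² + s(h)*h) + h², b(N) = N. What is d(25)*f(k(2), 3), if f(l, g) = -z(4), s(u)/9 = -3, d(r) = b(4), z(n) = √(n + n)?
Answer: -8*√2 ≈ -11.314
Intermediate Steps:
z(n) = √2*√n (z(n) = √(2*n) = √2*√n)
d(r) = 4
s(u) = -27 (s(u) = 9*(-3) = -27)
k(h) = -27*h + 2*h² (k(h) = (h² - 27*h) + h² = -27*h + 2*h²)
f(l, g) = -2*√2 (f(l, g) = -√2*√4 = -√2*2 = -2*√2)
d(25)*f(k(2), 3) = 4*(-2*√2) = -8*√2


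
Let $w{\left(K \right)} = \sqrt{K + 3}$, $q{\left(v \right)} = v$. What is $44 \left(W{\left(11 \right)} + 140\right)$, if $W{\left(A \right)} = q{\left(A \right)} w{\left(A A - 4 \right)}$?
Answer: $6160 + 968 \sqrt{30} \approx 11462.0$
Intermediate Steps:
$w{\left(K \right)} = \sqrt{3 + K}$
$W{\left(A \right)} = A \sqrt{-1 + A^{2}}$ ($W{\left(A \right)} = A \sqrt{3 + \left(A A - 4\right)} = A \sqrt{3 + \left(A^{2} - 4\right)} = A \sqrt{3 + \left(-4 + A^{2}\right)} = A \sqrt{-1 + A^{2}}$)
$44 \left(W{\left(11 \right)} + 140\right) = 44 \left(11 \sqrt{-1 + 11^{2}} + 140\right) = 44 \left(11 \sqrt{-1 + 121} + 140\right) = 44 \left(11 \sqrt{120} + 140\right) = 44 \left(11 \cdot 2 \sqrt{30} + 140\right) = 44 \left(22 \sqrt{30} + 140\right) = 44 \left(140 + 22 \sqrt{30}\right) = 6160 + 968 \sqrt{30}$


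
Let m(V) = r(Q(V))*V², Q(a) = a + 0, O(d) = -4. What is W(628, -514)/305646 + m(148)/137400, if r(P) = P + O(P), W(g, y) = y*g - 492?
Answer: 19159209502/874911675 ≈ 21.898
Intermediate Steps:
W(g, y) = -492 + g*y (W(g, y) = g*y - 492 = -492 + g*y)
Q(a) = a
r(P) = -4 + P (r(P) = P - 4 = -4 + P)
m(V) = V²*(-4 + V) (m(V) = (-4 + V)*V² = V²*(-4 + V))
W(628, -514)/305646 + m(148)/137400 = (-492 + 628*(-514))/305646 + (148²*(-4 + 148))/137400 = (-492 - 322792)*(1/305646) + (21904*144)*(1/137400) = -323284*1/305646 + 3154176*(1/137400) = -161642/152823 + 131424/5725 = 19159209502/874911675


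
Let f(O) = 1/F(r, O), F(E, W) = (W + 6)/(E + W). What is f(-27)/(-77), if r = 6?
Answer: -1/77 ≈ -0.012987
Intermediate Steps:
F(E, W) = (6 + W)/(E + W)
f(O) = 1 (f(O) = 1/((6 + O)/(6 + O)) = 1/1 = 1)
f(-27)/(-77) = 1/(-77) = 1*(-1/77) = -1/77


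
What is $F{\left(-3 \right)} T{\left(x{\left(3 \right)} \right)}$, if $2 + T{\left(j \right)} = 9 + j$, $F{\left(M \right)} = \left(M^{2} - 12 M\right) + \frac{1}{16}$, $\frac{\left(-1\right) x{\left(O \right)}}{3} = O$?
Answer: $- \frac{721}{8} \approx -90.125$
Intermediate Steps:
$x{\left(O \right)} = - 3 O$
$F{\left(M \right)} = \frac{1}{16} + M^{2} - 12 M$ ($F{\left(M \right)} = \left(M^{2} - 12 M\right) + \frac{1}{16} = \frac{1}{16} + M^{2} - 12 M$)
$T{\left(j \right)} = 7 + j$ ($T{\left(j \right)} = -2 + \left(9 + j\right) = 7 + j$)
$F{\left(-3 \right)} T{\left(x{\left(3 \right)} \right)} = \left(\frac{1}{16} + \left(-3\right)^{2} - -36\right) \left(7 - 9\right) = \left(\frac{1}{16} + 9 + 36\right) \left(7 - 9\right) = \frac{721}{16} \left(-2\right) = - \frac{721}{8}$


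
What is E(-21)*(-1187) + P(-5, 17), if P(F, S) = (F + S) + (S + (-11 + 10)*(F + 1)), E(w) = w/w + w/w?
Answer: -2341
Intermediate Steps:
E(w) = 2 (E(w) = 1 + 1 = 2)
P(F, S) = -1 + 2*S (P(F, S) = (F + S) + (S - (1 + F)) = (F + S) + (S + (-1 - F)) = (F + S) + (-1 + S - F) = -1 + 2*S)
E(-21)*(-1187) + P(-5, 17) = 2*(-1187) + (-1 + 2*17) = -2374 + (-1 + 34) = -2374 + 33 = -2341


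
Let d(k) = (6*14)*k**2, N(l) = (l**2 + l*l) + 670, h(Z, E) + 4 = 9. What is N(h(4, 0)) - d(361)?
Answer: -10946244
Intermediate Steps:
h(Z, E) = 5 (h(Z, E) = -4 + 9 = 5)
N(l) = 670 + 2*l**2 (N(l) = (l**2 + l**2) + 670 = 2*l**2 + 670 = 670 + 2*l**2)
d(k) = 84*k**2
N(h(4, 0)) - d(361) = (670 + 2*5**2) - 84*361**2 = (670 + 2*25) - 84*130321 = (670 + 50) - 1*10946964 = 720 - 10946964 = -10946244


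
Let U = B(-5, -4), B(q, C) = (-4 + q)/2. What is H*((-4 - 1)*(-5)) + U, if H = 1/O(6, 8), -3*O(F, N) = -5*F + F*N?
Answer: -26/3 ≈ -8.6667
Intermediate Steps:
B(q, C) = -2 + q/2 (B(q, C) = (-4 + q)*(½) = -2 + q/2)
O(F, N) = 5*F/3 - F*N/3 (O(F, N) = -(-5*F + F*N)/3 = 5*F/3 - F*N/3)
H = -⅙ (H = 1/((⅓)*6*(5 - 1*8)) = 1/((⅓)*6*(5 - 8)) = 1/((⅓)*6*(-3)) = 1/(-6) = -⅙ ≈ -0.16667)
U = -9/2 (U = -2 + (½)*(-5) = -2 - 5/2 = -9/2 ≈ -4.5000)
H*((-4 - 1)*(-5)) + U = -(-4 - 1)*(-5)/6 - 9/2 = -(-5)*(-5)/6 - 9/2 = -⅙*25 - 9/2 = -25/6 - 9/2 = -26/3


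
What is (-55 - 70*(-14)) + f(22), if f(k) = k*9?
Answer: 1123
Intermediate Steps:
f(k) = 9*k
(-55 - 70*(-14)) + f(22) = (-55 - 70*(-14)) + 9*22 = (-55 + 980) + 198 = 925 + 198 = 1123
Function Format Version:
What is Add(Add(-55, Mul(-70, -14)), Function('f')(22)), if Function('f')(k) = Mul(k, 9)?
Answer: 1123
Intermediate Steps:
Function('f')(k) = Mul(9, k)
Add(Add(-55, Mul(-70, -14)), Function('f')(22)) = Add(Add(-55, Mul(-70, -14)), Mul(9, 22)) = Add(Add(-55, 980), 198) = Add(925, 198) = 1123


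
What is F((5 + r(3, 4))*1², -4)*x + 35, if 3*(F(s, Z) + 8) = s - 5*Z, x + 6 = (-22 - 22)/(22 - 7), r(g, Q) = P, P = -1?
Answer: 35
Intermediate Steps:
r(g, Q) = -1
x = -134/15 (x = -6 + (-22 - 22)/(22 - 7) = -6 - 44/15 = -134/15 ≈ -8.9333)
F(s, Z) = -8 - 5*Z/3 + s/3 (F(s, Z) = -8 + (s - 5*Z)/3 = -8 + (-5*Z/3 + s/3) = -8 - 5*Z/3 + s/3)
F((5 + r(3, 4))*1², -4)*x + 35 = (-8 - 5/3*(-4) + ((5 - 1)*1²)/3)*(-134/15) + 35 = (-8 + 20/3 + (4*1)/3)*(-134/15) + 35 = (-8 + 20/3 + (⅓)*4)*(-134/15) + 35 = (-8 + 20/3 + 4/3)*(-134/15) + 35 = 0*(-134/15) + 35 = 0 + 35 = 35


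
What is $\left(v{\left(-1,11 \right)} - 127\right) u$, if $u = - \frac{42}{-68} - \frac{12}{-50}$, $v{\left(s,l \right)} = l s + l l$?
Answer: $- \frac{729}{50} \approx -14.58$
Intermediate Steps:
$v{\left(s,l \right)} = l^{2} + l s$ ($v{\left(s,l \right)} = l s + l^{2} = l^{2} + l s$)
$u = \frac{729}{850}$ ($u = \left(-42\right) \left(- \frac{1}{68}\right) - - \frac{6}{25} = \frac{21}{34} + \frac{6}{25} = \frac{729}{850} \approx 0.85765$)
$\left(v{\left(-1,11 \right)} - 127\right) u = \left(11 \left(11 - 1\right) - 127\right) \frac{729}{850} = \left(11 \cdot 10 - 127\right) \frac{729}{850} = \left(110 - 127\right) \frac{729}{850} = \left(-17\right) \frac{729}{850} = - \frac{729}{50}$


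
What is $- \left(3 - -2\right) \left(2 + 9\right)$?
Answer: $-55$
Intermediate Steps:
$- \left(3 - -2\right) \left(2 + 9\right) = - \left(3 + 2\right) 11 = - 5 \cdot 11 = \left(-1\right) 55 = -55$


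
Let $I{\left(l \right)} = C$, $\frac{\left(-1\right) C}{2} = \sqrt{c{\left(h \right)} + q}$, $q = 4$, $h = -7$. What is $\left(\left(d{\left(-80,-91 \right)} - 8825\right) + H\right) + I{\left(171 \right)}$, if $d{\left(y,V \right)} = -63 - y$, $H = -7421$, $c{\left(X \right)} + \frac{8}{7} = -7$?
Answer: $-16229 - \frac{2 i \sqrt{203}}{7} \approx -16229.0 - 4.0708 i$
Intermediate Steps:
$c{\left(X \right)} = - \frac{57}{7}$ ($c{\left(X \right)} = - \frac{8}{7} - 7 = - \frac{57}{7}$)
$C = - \frac{2 i \sqrt{203}}{7}$ ($C = - 2 \sqrt{- \frac{57}{7} + 4} = - 2 \sqrt{- \frac{29}{7}} = - 2 \frac{i \sqrt{203}}{7} = - \frac{2 i \sqrt{203}}{7} \approx - 4.0708 i$)
$I{\left(l \right)} = - \frac{2 i \sqrt{203}}{7}$
$\left(\left(d{\left(-80,-91 \right)} - 8825\right) + H\right) + I{\left(171 \right)} = \left(\left(\left(-63 - -80\right) - 8825\right) - 7421\right) - \frac{2 i \sqrt{203}}{7} = \left(\left(\left(-63 + 80\right) - 8825\right) - 7421\right) - \frac{2 i \sqrt{203}}{7} = \left(\left(17 - 8825\right) - 7421\right) - \frac{2 i \sqrt{203}}{7} = \left(-8808 - 7421\right) - \frac{2 i \sqrt{203}}{7} = -16229 - \frac{2 i \sqrt{203}}{7}$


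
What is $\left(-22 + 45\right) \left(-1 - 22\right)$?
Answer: $-529$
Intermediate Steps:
$\left(-22 + 45\right) \left(-1 - 22\right) = 23 \left(-23\right) = -529$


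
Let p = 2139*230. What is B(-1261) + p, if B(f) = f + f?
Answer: 489448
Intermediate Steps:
p = 491970
B(f) = 2*f
B(-1261) + p = 2*(-1261) + 491970 = -2522 + 491970 = 489448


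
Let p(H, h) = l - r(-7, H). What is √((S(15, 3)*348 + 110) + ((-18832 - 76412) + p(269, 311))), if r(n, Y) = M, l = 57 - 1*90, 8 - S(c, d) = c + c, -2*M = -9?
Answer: I*√411310/2 ≈ 320.67*I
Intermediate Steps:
M = 9/2 (M = -½*(-9) = 9/2 ≈ 4.5000)
S(c, d) = 8 - 2*c (S(c, d) = 8 - (c + c) = 8 - 2*c)
l = -33 (l = 57 - 90 = -33)
r(n, Y) = 9/2
p(H, h) = -75/2 (p(H, h) = -33 - 1*9/2 = -33 - 9/2 = -75/2)
√((S(15, 3)*348 + 110) + ((-18832 - 76412) + p(269, 311))) = √(((8 - 2*15)*348 + 110) + ((-18832 - 76412) - 75/2)) = √(((8 - 30)*348 + 110) + (-95244 - 75/2)) = √((-22*348 + 110) - 190563/2) = √((-7656 + 110) - 190563/2) = √(-7546 - 190563/2) = √(-205655/2) = I*√411310/2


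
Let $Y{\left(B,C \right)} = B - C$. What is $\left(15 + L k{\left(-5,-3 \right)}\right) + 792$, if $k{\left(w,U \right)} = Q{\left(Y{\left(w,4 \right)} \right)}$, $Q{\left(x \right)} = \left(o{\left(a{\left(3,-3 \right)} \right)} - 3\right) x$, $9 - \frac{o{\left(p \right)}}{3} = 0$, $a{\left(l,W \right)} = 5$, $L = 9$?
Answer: $-1137$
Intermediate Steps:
$o{\left(p \right)} = 27$ ($o{\left(p \right)} = 27 - 0 = 27 + 0 = 27$)
$Q{\left(x \right)} = 24 x$ ($Q{\left(x \right)} = \left(27 - 3\right) x = 24 x$)
$k{\left(w,U \right)} = -96 + 24 w$ ($k{\left(w,U \right)} = 24 \left(w - 4\right) = 24 \left(-4 + w\right) = -96 + 24 w$)
$\left(15 + L k{\left(-5,-3 \right)}\right) + 792 = \left(15 + 9 \left(-96 + 24 \left(-5\right)\right)\right) + 792 = \left(15 + 9 \left(-96 - 120\right)\right) + 792 = \left(15 + 9 \left(-216\right)\right) + 792 = \left(15 - 1944\right) + 792 = -1929 + 792 = -1137$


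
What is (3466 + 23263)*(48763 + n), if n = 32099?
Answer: 2161360398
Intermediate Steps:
(3466 + 23263)*(48763 + n) = (3466 + 23263)*(48763 + 32099) = 26729*80862 = 2161360398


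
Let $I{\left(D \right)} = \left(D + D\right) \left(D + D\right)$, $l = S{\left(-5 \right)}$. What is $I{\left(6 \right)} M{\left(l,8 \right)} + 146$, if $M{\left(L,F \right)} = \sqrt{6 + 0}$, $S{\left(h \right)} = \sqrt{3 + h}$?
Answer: $146 + 144 \sqrt{6} \approx 498.73$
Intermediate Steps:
$l = i \sqrt{2}$ ($l = \sqrt{3 - 5} = \sqrt{-2} = i \sqrt{2} \approx 1.4142 i$)
$M{\left(L,F \right)} = \sqrt{6}$
$I{\left(D \right)} = 4 D^{2}$ ($I{\left(D \right)} = 2 D 2 D = 4 D^{2}$)
$I{\left(6 \right)} M{\left(l,8 \right)} + 146 = 4 \cdot 6^{2} \sqrt{6} + 146 = 4 \cdot 36 \sqrt{6} + 146 = 144 \sqrt{6} + 146 = 146 + 144 \sqrt{6}$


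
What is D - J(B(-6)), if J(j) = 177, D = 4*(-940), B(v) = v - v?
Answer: -3937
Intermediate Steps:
B(v) = 0
D = -3760
D - J(B(-6)) = -3760 - 1*177 = -3760 - 177 = -3937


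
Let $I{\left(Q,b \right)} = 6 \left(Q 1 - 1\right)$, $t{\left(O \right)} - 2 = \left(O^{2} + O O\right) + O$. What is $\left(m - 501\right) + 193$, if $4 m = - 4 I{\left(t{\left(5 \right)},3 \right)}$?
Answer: $-644$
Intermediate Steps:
$t{\left(O \right)} = 2 + O + 2 O^{2}$ ($t{\left(O \right)} = 2 + \left(\left(O^{2} + O O\right) + O\right) = 2 + \left(\left(O^{2} + O^{2}\right) + O\right) = 2 + \left(2 O^{2} + O\right) = 2 + \left(O + 2 O^{2}\right) = 2 + O + 2 O^{2}$)
$I{\left(Q,b \right)} = -6 + 6 Q$ ($I{\left(Q,b \right)} = 6 \left(Q - 1\right) = 6 \left(-1 + Q\right) = -6 + 6 Q$)
$m = -336$ ($m = \frac{\left(-4\right) \left(-6 + 6 \left(2 + 5 + 2 \cdot 5^{2}\right)\right)}{4} = \frac{\left(-4\right) \left(-6 + 6 \left(2 + 5 + 2 \cdot 25\right)\right)}{4} = \frac{\left(-4\right) \left(-6 + 6 \left(2 + 5 + 50\right)\right)}{4} = \frac{\left(-4\right) \left(-6 + 6 \cdot 57\right)}{4} = \frac{\left(-4\right) \left(-6 + 342\right)}{4} = \frac{\left(-4\right) 336}{4} = \frac{1}{4} \left(-1344\right) = -336$)
$\left(m - 501\right) + 193 = \left(-336 - 501\right) + 193 = -837 + 193 = -644$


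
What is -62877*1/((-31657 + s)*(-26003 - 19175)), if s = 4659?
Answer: -62877/1219715644 ≈ -5.1551e-5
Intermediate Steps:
-62877*1/((-31657 + s)*(-26003 - 19175)) = -62877*1/((-31657 + 4659)*(-26003 - 19175)) = -62877/((-26998*(-45178))) = -62877/1219715644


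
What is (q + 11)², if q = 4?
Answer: 225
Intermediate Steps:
(q + 11)² = (4 + 11)² = 15² = 225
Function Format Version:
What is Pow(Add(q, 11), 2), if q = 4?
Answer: 225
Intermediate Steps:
Pow(Add(q, 11), 2) = Pow(Add(4, 11), 2) = Pow(15, 2) = 225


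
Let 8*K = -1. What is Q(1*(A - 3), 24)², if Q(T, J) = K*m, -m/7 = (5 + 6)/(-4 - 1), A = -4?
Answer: 5929/1600 ≈ 3.7056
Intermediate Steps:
m = 77/5 (m = -7*(5 + 6)/(-4 - 1) = -77/(-5) = -77*(-1)/5 = -7*(-11/5) = 77/5 ≈ 15.400)
K = -⅛ (K = (⅛)*(-1) = -⅛ ≈ -0.12500)
Q(T, J) = -77/40 (Q(T, J) = -⅛*77/5 = -77/40)
Q(1*(A - 3), 24)² = (-77/40)² = 5929/1600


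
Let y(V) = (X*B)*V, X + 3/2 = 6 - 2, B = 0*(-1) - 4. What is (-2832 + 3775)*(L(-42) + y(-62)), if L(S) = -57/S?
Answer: 8203157/14 ≈ 5.8594e+5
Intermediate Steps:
B = -4 (B = 0 - 4 = -4)
X = 5/2 (X = -3/2 + (6 - 2) = -3/2 + 4 = 5/2 ≈ 2.5000)
y(V) = -10*V (y(V) = ((5/2)*(-4))*V = -10*V)
(-2832 + 3775)*(L(-42) + y(-62)) = (-2832 + 3775)*(-57/(-42) - 10*(-62)) = 943*(-57*(-1/42) + 620) = 943*(19/14 + 620) = 943*(8699/14) = 8203157/14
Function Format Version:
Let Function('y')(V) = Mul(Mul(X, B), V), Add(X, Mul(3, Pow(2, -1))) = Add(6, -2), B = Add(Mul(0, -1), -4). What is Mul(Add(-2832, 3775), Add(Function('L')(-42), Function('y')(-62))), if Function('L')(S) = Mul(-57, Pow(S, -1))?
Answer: Rational(8203157, 14) ≈ 5.8594e+5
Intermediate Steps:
B = -4 (B = Add(0, -4) = -4)
X = Rational(5, 2) (X = Add(Rational(-3, 2), Add(6, -2)) = Add(Rational(-3, 2), 4) = Rational(5, 2) ≈ 2.5000)
Function('y')(V) = Mul(-10, V) (Function('y')(V) = Mul(Mul(Rational(5, 2), -4), V) = Mul(-10, V))
Mul(Add(-2832, 3775), Add(Function('L')(-42), Function('y')(-62))) = Mul(Add(-2832, 3775), Add(Mul(-57, Pow(-42, -1)), Mul(-10, -62))) = Mul(943, Add(Mul(-57, Rational(-1, 42)), 620)) = Mul(943, Add(Rational(19, 14), 620)) = Mul(943, Rational(8699, 14)) = Rational(8203157, 14)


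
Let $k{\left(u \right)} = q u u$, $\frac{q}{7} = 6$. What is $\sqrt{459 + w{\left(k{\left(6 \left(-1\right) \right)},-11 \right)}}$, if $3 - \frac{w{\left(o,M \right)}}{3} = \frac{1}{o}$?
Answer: $\frac{\sqrt{3302194}}{84} \approx 21.633$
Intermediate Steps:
$q = 42$ ($q = 7 \cdot 6 = 42$)
$k{\left(u \right)} = 42 u^{2}$ ($k{\left(u \right)} = 42 u u = 42 u^{2}$)
$w{\left(o,M \right)} = 9 - \frac{3}{o}$
$\sqrt{459 + w{\left(k{\left(6 \left(-1\right) \right)},-11 \right)}} = \sqrt{459 + \left(9 - \frac{3}{42 \left(6 \left(-1\right)\right)^{2}}\right)} = \sqrt{459 + \left(9 - \frac{3}{42 \left(-6\right)^{2}}\right)} = \sqrt{459 + \left(9 - \frac{3}{42 \cdot 36}\right)} = \sqrt{459 + \left(9 - \frac{3}{1512}\right)} = \sqrt{459 + \left(9 - \frac{1}{504}\right)} = \sqrt{459 + \frac{4535}{504}} = \sqrt{\frac{235871}{504}} = \frac{\sqrt{3302194}}{84}$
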